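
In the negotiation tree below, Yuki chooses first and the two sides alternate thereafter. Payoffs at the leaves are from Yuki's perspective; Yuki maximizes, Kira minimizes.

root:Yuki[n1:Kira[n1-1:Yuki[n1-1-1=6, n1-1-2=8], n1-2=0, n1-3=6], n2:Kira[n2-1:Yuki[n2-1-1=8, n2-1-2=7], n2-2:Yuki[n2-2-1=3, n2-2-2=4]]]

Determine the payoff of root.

4

n1-1 (Yuki): max(6, 8) = 8
n1 (Kira): min(8, 0, 6) = 0
n2-1 (Yuki): max(8, 7) = 8
n2-2 (Yuki): max(3, 4) = 4
n2 (Kira): min(8, 4) = 4
root (Yuki): max(0, 4) = 4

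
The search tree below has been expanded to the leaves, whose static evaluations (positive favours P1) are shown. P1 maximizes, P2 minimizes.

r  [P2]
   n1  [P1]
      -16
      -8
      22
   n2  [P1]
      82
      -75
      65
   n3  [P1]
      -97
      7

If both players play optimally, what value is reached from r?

7

n1 (P1): max(-16, -8, 22) = 22
n2 (P1): max(82, -75, 65) = 82
n3 (P1): max(-97, 7) = 7
r (P2): min(22, 82, 7) = 7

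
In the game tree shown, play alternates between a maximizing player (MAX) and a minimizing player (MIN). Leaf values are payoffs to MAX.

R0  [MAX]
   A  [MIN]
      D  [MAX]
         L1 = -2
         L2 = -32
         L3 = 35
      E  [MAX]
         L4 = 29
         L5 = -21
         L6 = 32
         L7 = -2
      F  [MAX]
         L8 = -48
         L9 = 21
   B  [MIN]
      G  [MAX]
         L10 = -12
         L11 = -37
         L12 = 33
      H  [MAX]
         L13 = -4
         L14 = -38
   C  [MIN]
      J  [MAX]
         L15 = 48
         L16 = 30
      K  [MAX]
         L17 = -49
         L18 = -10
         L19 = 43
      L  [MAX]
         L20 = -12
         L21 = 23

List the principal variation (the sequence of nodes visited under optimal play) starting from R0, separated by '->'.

D (MAX): max(-2, -32, 35) = 35
E (MAX): max(29, -21, 32, -2) = 32
F (MAX): max(-48, 21) = 21
A (MIN): min(35, 32, 21) = 21
G (MAX): max(-12, -37, 33) = 33
H (MAX): max(-4, -38) = -4
B (MIN): min(33, -4) = -4
J (MAX): max(48, 30) = 48
K (MAX): max(-49, -10, 43) = 43
L (MAX): max(-12, 23) = 23
C (MIN): min(48, 43, 23) = 23
R0 (MAX): max(21, -4, 23) = 23
At R0, MAX picks C (highest: 23).
At C, MIN picks L (lowest: 23).
At L, MAX picks L21 (highest: 23).
Terminal value 23.

R0 -> C -> L -> L21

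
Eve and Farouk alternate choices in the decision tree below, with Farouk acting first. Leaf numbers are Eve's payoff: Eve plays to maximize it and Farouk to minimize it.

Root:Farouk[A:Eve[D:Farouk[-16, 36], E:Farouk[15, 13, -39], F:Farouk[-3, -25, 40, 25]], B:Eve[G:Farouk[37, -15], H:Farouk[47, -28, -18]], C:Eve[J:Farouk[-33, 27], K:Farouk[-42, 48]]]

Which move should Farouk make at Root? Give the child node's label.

D (Farouk): min(-16, 36) = -16
E (Farouk): min(15, 13, -39) = -39
F (Farouk): min(-3, -25, 40, 25) = -25
A (Eve): max(-16, -39, -25) = -16
G (Farouk): min(37, -15) = -15
H (Farouk): min(47, -28, -18) = -28
B (Eve): max(-15, -28) = -15
J (Farouk): min(-33, 27) = -33
K (Farouk): min(-42, 48) = -42
C (Eve): max(-33, -42) = -33
Root (Farouk): min(-16, -15, -33) = -33
Farouk at Root wants the lowest of {A=-16, B=-15, C=-33}, so chooses C.

C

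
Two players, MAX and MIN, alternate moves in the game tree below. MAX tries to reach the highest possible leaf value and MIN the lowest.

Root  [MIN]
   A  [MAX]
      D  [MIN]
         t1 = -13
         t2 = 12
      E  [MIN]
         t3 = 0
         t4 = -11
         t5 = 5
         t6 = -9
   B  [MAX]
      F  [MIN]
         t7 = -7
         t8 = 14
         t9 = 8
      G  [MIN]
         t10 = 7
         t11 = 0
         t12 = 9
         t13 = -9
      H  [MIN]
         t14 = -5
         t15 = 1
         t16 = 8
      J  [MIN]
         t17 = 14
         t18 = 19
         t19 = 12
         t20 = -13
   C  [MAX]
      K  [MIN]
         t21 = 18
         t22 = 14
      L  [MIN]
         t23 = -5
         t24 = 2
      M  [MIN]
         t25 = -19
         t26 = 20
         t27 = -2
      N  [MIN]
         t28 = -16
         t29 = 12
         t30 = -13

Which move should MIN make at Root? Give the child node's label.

A

D (MIN): min(-13, 12) = -13
E (MIN): min(0, -11, 5, -9) = -11
A (MAX): max(-13, -11) = -11
F (MIN): min(-7, 14, 8) = -7
G (MIN): min(7, 0, 9, -9) = -9
H (MIN): min(-5, 1, 8) = -5
J (MIN): min(14, 19, 12, -13) = -13
B (MAX): max(-7, -9, -5, -13) = -5
K (MIN): min(18, 14) = 14
L (MIN): min(-5, 2) = -5
M (MIN): min(-19, 20, -2) = -19
N (MIN): min(-16, 12, -13) = -16
C (MAX): max(14, -5, -19, -16) = 14
Root (MIN): min(-11, -5, 14) = -11
MIN at Root wants the lowest of {A=-11, B=-5, C=14}, so chooses A.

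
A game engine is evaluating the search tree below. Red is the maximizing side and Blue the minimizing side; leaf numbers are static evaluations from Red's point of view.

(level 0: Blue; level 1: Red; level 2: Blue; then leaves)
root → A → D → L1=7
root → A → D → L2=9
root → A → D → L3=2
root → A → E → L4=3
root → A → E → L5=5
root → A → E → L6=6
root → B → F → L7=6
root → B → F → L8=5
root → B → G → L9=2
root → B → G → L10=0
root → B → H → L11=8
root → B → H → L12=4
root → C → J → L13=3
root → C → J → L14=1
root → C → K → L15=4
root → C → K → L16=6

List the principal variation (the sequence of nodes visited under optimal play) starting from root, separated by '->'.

D (Blue): min(7, 9, 2) = 2
E (Blue): min(3, 5, 6) = 3
A (Red): max(2, 3) = 3
F (Blue): min(6, 5) = 5
G (Blue): min(2, 0) = 0
H (Blue): min(8, 4) = 4
B (Red): max(5, 0, 4) = 5
J (Blue): min(3, 1) = 1
K (Blue): min(4, 6) = 4
C (Red): max(1, 4) = 4
root (Blue): min(3, 5, 4) = 3
At root, Blue picks A (lowest: 3).
At A, Red picks E (highest: 3).
At E, Blue picks L4 (lowest: 3).
Terminal value 3.

root -> A -> E -> L4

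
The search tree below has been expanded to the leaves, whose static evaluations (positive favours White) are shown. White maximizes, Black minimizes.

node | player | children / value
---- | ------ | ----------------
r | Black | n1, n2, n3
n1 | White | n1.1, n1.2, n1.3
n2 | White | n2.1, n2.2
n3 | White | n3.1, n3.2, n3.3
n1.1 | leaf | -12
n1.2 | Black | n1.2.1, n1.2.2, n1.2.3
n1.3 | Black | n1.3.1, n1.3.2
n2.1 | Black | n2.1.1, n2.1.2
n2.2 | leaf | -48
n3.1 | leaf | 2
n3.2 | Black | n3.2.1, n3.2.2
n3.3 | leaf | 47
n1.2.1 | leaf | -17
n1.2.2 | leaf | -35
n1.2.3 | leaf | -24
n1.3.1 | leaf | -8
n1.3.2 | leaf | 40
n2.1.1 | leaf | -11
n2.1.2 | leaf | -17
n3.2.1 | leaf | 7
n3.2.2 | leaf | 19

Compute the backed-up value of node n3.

47

n3.2 (Black): min(7, 19) = 7
n3 (White): max(2, 7, 47) = 47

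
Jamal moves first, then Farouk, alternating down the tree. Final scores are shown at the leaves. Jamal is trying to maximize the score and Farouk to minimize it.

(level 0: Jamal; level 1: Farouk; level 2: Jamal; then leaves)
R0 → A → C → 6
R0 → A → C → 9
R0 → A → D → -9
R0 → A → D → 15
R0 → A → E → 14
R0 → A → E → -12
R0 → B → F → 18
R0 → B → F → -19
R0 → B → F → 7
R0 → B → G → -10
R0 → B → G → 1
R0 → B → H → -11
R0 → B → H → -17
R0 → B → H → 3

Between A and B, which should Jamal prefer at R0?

A

C (Jamal): max(6, 9) = 9
D (Jamal): max(-9, 15) = 15
E (Jamal): max(14, -12) = 14
A (Farouk): min(9, 15, 14) = 9
F (Jamal): max(18, -19, 7) = 18
G (Jamal): max(-10, 1) = 1
H (Jamal): max(-11, -17, 3) = 3
B (Farouk): min(18, 1, 3) = 1
Jamal prefers the higher value; A=9, B=1. A is better since 9 > 1.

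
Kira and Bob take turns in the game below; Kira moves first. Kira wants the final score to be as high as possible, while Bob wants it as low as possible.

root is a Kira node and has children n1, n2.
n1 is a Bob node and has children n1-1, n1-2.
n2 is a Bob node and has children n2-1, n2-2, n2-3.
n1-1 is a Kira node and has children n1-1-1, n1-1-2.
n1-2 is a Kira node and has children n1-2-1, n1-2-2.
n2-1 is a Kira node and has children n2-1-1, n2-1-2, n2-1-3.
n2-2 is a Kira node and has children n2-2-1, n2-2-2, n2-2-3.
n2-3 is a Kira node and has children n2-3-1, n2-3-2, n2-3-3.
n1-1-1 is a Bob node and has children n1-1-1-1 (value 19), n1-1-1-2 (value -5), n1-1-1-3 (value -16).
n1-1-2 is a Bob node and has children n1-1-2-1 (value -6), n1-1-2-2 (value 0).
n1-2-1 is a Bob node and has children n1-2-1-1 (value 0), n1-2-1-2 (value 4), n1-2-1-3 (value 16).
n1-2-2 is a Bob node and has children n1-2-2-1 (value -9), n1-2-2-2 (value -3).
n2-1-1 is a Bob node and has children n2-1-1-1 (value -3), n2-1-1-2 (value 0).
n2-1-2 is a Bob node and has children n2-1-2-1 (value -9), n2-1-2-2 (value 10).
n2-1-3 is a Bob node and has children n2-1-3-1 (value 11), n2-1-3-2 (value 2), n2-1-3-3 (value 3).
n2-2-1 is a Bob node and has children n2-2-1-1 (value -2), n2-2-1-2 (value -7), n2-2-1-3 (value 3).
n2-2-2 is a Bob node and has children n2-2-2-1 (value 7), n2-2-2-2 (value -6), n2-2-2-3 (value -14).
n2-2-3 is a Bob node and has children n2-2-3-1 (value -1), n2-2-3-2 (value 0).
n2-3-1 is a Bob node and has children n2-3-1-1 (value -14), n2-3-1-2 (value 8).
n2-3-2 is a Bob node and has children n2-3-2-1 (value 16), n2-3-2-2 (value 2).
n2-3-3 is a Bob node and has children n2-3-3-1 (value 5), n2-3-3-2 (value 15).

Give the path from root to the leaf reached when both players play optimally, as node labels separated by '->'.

n1-1-1 (Bob): min(19, -5, -16) = -16
n1-1-2 (Bob): min(-6, 0) = -6
n1-1 (Kira): max(-16, -6) = -6
n1-2-1 (Bob): min(0, 4, 16) = 0
n1-2-2 (Bob): min(-9, -3) = -9
n1-2 (Kira): max(0, -9) = 0
n1 (Bob): min(-6, 0) = -6
n2-1-1 (Bob): min(-3, 0) = -3
n2-1-2 (Bob): min(-9, 10) = -9
n2-1-3 (Bob): min(11, 2, 3) = 2
n2-1 (Kira): max(-3, -9, 2) = 2
n2-2-1 (Bob): min(-2, -7, 3) = -7
n2-2-2 (Bob): min(7, -6, -14) = -14
n2-2-3 (Bob): min(-1, 0) = -1
n2-2 (Kira): max(-7, -14, -1) = -1
n2-3-1 (Bob): min(-14, 8) = -14
n2-3-2 (Bob): min(16, 2) = 2
n2-3-3 (Bob): min(5, 15) = 5
n2-3 (Kira): max(-14, 2, 5) = 5
n2 (Bob): min(2, -1, 5) = -1
root (Kira): max(-6, -1) = -1
At root, Kira picks n2 (highest: -1).
At n2, Bob picks n2-2 (lowest: -1).
At n2-2, Kira picks n2-2-3 (highest: -1).
At n2-2-3, Bob picks n2-2-3-1 (lowest: -1).
Terminal value -1.

root -> n2 -> n2-2 -> n2-2-3 -> n2-2-3-1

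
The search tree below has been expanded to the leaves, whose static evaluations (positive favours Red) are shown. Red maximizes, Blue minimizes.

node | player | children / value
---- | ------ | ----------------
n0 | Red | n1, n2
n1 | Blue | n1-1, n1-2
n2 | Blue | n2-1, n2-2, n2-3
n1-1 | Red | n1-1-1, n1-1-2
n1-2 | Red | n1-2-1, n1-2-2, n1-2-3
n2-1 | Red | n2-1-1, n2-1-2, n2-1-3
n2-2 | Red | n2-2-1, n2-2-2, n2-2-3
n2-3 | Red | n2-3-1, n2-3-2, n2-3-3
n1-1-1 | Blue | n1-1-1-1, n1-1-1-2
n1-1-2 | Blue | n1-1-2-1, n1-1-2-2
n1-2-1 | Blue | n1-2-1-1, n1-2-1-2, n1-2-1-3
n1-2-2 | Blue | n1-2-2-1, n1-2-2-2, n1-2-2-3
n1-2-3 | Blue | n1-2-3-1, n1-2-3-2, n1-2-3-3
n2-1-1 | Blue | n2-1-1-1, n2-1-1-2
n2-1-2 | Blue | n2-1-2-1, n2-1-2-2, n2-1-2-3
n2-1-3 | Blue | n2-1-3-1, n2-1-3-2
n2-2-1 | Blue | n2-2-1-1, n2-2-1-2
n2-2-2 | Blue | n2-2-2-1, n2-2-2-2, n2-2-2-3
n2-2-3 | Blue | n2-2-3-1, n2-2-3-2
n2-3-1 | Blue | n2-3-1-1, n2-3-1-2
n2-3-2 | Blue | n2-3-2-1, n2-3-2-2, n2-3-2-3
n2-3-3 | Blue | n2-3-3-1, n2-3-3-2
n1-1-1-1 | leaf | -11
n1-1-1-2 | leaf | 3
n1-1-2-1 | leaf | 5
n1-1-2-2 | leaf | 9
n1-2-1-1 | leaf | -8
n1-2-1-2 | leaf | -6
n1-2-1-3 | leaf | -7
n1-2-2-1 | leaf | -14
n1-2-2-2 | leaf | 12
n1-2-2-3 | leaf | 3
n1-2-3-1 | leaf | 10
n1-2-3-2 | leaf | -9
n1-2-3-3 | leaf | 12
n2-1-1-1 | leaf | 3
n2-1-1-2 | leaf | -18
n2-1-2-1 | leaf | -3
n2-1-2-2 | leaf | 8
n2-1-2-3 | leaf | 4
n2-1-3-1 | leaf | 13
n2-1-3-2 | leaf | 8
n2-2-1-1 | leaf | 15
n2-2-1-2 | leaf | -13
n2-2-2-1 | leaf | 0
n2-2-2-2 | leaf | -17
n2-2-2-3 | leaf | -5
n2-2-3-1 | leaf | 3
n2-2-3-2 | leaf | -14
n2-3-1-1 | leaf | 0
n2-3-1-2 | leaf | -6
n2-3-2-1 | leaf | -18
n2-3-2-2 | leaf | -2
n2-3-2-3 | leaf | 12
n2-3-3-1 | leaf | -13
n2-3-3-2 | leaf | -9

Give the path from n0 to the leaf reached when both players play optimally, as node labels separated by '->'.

n0 -> n1 -> n1-2 -> n1-2-1 -> n1-2-1-1

n1-1-1 (Blue): min(-11, 3) = -11
n1-1-2 (Blue): min(5, 9) = 5
n1-1 (Red): max(-11, 5) = 5
n1-2-1 (Blue): min(-8, -6, -7) = -8
n1-2-2 (Blue): min(-14, 12, 3) = -14
n1-2-3 (Blue): min(10, -9, 12) = -9
n1-2 (Red): max(-8, -14, -9) = -8
n1 (Blue): min(5, -8) = -8
n2-1-1 (Blue): min(3, -18) = -18
n2-1-2 (Blue): min(-3, 8, 4) = -3
n2-1-3 (Blue): min(13, 8) = 8
n2-1 (Red): max(-18, -3, 8) = 8
n2-2-1 (Blue): min(15, -13) = -13
n2-2-2 (Blue): min(0, -17, -5) = -17
n2-2-3 (Blue): min(3, -14) = -14
n2-2 (Red): max(-13, -17, -14) = -13
n2-3-1 (Blue): min(0, -6) = -6
n2-3-2 (Blue): min(-18, -2, 12) = -18
n2-3-3 (Blue): min(-13, -9) = -13
n2-3 (Red): max(-6, -18, -13) = -6
n2 (Blue): min(8, -13, -6) = -13
n0 (Red): max(-8, -13) = -8
At n0, Red picks n1 (highest: -8).
At n1, Blue picks n1-2 (lowest: -8).
At n1-2, Red picks n1-2-1 (highest: -8).
At n1-2-1, Blue picks n1-2-1-1 (lowest: -8).
Terminal value -8.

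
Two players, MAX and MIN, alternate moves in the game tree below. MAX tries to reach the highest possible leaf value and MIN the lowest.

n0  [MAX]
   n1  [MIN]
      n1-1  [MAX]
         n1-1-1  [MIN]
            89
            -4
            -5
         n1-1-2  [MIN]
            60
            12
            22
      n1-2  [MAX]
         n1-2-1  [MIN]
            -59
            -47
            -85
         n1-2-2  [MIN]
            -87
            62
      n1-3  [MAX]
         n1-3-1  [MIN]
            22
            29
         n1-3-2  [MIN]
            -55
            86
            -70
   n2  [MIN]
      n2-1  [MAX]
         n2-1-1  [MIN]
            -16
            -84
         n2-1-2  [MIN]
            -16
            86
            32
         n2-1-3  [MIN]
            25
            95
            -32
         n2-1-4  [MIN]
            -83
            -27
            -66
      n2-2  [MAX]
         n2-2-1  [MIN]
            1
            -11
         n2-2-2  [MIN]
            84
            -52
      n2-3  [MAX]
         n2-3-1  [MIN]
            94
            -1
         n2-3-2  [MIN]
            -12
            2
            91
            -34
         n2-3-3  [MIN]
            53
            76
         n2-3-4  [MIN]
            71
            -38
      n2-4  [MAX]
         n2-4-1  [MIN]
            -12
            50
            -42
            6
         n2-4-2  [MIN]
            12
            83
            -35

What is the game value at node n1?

-85

n1-1-1 (MIN): min(89, -4, -5) = -5
n1-1-2 (MIN): min(60, 12, 22) = 12
n1-1 (MAX): max(-5, 12) = 12
n1-2-1 (MIN): min(-59, -47, -85) = -85
n1-2-2 (MIN): min(-87, 62) = -87
n1-2 (MAX): max(-85, -87) = -85
n1-3-1 (MIN): min(22, 29) = 22
n1-3-2 (MIN): min(-55, 86, -70) = -70
n1-3 (MAX): max(22, -70) = 22
n1 (MIN): min(12, -85, 22) = -85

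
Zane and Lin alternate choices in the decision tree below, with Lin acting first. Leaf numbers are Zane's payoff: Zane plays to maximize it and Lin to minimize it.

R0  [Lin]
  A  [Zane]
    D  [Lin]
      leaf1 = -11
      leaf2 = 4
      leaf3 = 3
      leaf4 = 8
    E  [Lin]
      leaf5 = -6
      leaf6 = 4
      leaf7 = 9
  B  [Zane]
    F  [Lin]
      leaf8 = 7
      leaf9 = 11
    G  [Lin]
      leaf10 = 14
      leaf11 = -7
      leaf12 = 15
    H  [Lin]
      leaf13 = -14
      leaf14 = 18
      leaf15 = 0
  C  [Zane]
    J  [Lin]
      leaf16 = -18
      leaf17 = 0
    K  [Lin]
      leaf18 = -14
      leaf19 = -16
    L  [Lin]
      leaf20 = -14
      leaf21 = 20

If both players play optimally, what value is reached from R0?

D (Lin): min(-11, 4, 3, 8) = -11
E (Lin): min(-6, 4, 9) = -6
A (Zane): max(-11, -6) = -6
F (Lin): min(7, 11) = 7
G (Lin): min(14, -7, 15) = -7
H (Lin): min(-14, 18, 0) = -14
B (Zane): max(7, -7, -14) = 7
J (Lin): min(-18, 0) = -18
K (Lin): min(-14, -16) = -16
L (Lin): min(-14, 20) = -14
C (Zane): max(-18, -16, -14) = -14
R0 (Lin): min(-6, 7, -14) = -14

-14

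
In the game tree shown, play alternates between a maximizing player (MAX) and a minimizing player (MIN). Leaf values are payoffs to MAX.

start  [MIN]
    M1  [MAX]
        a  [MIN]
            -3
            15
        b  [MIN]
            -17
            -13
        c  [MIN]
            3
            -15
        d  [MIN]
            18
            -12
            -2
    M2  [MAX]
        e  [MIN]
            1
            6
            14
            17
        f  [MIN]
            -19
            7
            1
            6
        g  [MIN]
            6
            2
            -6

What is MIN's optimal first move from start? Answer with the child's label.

a (MIN): min(-3, 15) = -3
b (MIN): min(-17, -13) = -17
c (MIN): min(3, -15) = -15
d (MIN): min(18, -12, -2) = -12
M1 (MAX): max(-3, -17, -15, -12) = -3
e (MIN): min(1, 6, 14, 17) = 1
f (MIN): min(-19, 7, 1, 6) = -19
g (MIN): min(6, 2, -6) = -6
M2 (MAX): max(1, -19, -6) = 1
start (MIN): min(-3, 1) = -3
MIN at start wants the lowest of {M1=-3, M2=1}, so chooses M1.

M1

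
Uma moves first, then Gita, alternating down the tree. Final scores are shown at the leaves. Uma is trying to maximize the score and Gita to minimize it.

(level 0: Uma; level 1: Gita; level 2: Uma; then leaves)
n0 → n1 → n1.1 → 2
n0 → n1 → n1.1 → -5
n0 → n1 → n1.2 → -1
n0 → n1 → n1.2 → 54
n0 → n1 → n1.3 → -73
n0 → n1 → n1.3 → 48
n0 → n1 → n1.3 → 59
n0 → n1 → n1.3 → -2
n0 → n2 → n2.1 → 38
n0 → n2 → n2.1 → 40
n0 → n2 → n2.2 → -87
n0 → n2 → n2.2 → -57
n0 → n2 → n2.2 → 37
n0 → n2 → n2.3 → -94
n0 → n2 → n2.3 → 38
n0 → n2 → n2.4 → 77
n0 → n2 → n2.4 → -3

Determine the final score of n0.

37

n1.1 (Uma): max(2, -5) = 2
n1.2 (Uma): max(-1, 54) = 54
n1.3 (Uma): max(-73, 48, 59, -2) = 59
n1 (Gita): min(2, 54, 59) = 2
n2.1 (Uma): max(38, 40) = 40
n2.2 (Uma): max(-87, -57, 37) = 37
n2.3 (Uma): max(-94, 38) = 38
n2.4 (Uma): max(77, -3) = 77
n2 (Gita): min(40, 37, 38, 77) = 37
n0 (Uma): max(2, 37) = 37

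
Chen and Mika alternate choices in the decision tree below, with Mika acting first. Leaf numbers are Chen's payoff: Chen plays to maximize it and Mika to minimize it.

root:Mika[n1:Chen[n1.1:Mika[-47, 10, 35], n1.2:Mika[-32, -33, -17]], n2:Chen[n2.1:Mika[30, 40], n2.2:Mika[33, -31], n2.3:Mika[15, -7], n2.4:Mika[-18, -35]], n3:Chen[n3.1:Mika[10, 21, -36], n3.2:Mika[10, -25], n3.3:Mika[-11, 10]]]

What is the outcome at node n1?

-33

n1.1 (Mika): min(-47, 10, 35) = -47
n1.2 (Mika): min(-32, -33, -17) = -33
n1 (Chen): max(-47, -33) = -33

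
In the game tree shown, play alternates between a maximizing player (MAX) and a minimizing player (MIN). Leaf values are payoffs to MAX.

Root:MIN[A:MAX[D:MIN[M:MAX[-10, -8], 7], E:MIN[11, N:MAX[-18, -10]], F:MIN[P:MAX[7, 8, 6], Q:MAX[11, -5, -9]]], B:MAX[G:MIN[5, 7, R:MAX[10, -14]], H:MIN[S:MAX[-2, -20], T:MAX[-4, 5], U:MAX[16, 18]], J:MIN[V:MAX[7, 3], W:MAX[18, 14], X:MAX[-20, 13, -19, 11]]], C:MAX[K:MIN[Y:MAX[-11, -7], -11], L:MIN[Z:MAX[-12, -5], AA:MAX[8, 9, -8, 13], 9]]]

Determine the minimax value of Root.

-5

M (MAX): max(-10, -8) = -8
D (MIN): min(-8, 7) = -8
N (MAX): max(-18, -10) = -10
E (MIN): min(11, -10) = -10
P (MAX): max(7, 8, 6) = 8
Q (MAX): max(11, -5, -9) = 11
F (MIN): min(8, 11) = 8
A (MAX): max(-8, -10, 8) = 8
R (MAX): max(10, -14) = 10
G (MIN): min(5, 7, 10) = 5
S (MAX): max(-2, -20) = -2
T (MAX): max(-4, 5) = 5
U (MAX): max(16, 18) = 18
H (MIN): min(-2, 5, 18) = -2
V (MAX): max(7, 3) = 7
W (MAX): max(18, 14) = 18
X (MAX): max(-20, 13, -19, 11) = 13
J (MIN): min(7, 18, 13) = 7
B (MAX): max(5, -2, 7) = 7
Y (MAX): max(-11, -7) = -7
K (MIN): min(-7, -11) = -11
Z (MAX): max(-12, -5) = -5
AA (MAX): max(8, 9, -8, 13) = 13
L (MIN): min(-5, 13, 9) = -5
C (MAX): max(-11, -5) = -5
Root (MIN): min(8, 7, -5) = -5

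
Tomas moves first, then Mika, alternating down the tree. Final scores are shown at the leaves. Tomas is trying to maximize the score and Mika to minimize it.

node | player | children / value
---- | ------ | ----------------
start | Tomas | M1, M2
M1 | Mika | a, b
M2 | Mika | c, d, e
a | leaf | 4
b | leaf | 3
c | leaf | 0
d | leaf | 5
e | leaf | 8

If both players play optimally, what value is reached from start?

M1 (Mika): min(4, 3) = 3
M2 (Mika): min(0, 5, 8) = 0
start (Tomas): max(3, 0) = 3

3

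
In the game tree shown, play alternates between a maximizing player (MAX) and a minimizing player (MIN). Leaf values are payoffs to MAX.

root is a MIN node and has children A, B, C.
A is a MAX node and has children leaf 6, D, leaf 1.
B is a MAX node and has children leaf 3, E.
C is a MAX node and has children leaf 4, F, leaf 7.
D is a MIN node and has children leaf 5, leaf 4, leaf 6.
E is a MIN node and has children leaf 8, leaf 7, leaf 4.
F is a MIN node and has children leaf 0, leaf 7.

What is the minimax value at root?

4

D (MIN): min(5, 4, 6) = 4
A (MAX): max(6, 4, 1) = 6
E (MIN): min(8, 7, 4) = 4
B (MAX): max(3, 4) = 4
F (MIN): min(0, 7) = 0
C (MAX): max(4, 0, 7) = 7
root (MIN): min(6, 4, 7) = 4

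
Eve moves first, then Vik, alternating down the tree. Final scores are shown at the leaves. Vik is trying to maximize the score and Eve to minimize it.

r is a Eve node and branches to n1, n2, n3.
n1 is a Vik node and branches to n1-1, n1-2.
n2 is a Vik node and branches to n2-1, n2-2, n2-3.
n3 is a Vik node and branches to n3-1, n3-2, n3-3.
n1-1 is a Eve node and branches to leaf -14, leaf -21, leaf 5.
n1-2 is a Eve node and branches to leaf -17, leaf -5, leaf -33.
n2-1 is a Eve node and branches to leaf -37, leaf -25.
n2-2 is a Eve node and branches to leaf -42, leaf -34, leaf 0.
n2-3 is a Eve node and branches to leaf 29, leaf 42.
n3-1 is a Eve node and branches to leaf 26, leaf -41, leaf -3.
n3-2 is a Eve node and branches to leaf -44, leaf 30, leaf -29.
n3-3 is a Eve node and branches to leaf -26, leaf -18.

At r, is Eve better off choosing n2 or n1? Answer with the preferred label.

n1

n2-1 (Eve): min(-37, -25) = -37
n2-2 (Eve): min(-42, -34, 0) = -42
n2-3 (Eve): min(29, 42) = 29
n2 (Vik): max(-37, -42, 29) = 29
n1-1 (Eve): min(-14, -21, 5) = -21
n1-2 (Eve): min(-17, -5, -33) = -33
n1 (Vik): max(-21, -33) = -21
Eve prefers the lower value; n2=29, n1=-21. n1 is better since -21 < 29.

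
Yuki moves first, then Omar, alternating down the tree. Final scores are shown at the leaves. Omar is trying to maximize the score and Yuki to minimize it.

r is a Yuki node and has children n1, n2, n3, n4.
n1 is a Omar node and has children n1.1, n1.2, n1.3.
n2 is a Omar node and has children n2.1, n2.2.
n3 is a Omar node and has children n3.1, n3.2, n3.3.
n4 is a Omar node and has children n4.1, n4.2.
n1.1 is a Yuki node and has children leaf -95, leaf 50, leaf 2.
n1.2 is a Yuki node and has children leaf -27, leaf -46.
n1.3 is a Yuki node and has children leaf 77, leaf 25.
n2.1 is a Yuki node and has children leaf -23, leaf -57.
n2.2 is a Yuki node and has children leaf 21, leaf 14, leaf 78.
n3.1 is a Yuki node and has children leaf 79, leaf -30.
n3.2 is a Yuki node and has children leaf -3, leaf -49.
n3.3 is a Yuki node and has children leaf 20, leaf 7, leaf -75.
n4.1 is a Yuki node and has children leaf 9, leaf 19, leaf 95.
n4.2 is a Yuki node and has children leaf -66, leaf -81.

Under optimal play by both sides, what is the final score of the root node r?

-30

n1.1 (Yuki): min(-95, 50, 2) = -95
n1.2 (Yuki): min(-27, -46) = -46
n1.3 (Yuki): min(77, 25) = 25
n1 (Omar): max(-95, -46, 25) = 25
n2.1 (Yuki): min(-23, -57) = -57
n2.2 (Yuki): min(21, 14, 78) = 14
n2 (Omar): max(-57, 14) = 14
n3.1 (Yuki): min(79, -30) = -30
n3.2 (Yuki): min(-3, -49) = -49
n3.3 (Yuki): min(20, 7, -75) = -75
n3 (Omar): max(-30, -49, -75) = -30
n4.1 (Yuki): min(9, 19, 95) = 9
n4.2 (Yuki): min(-66, -81) = -81
n4 (Omar): max(9, -81) = 9
r (Yuki): min(25, 14, -30, 9) = -30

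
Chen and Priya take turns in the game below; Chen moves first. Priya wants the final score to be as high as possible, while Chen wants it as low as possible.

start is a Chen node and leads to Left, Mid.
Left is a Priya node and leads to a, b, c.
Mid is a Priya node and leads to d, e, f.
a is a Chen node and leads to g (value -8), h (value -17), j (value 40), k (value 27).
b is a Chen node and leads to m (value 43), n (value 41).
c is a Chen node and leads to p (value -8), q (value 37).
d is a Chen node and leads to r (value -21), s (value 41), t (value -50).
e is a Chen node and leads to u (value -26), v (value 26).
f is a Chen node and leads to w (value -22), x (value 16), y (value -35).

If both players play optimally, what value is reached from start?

a (Chen): min(-8, -17, 40, 27) = -17
b (Chen): min(43, 41) = 41
c (Chen): min(-8, 37) = -8
Left (Priya): max(-17, 41, -8) = 41
d (Chen): min(-21, 41, -50) = -50
e (Chen): min(-26, 26) = -26
f (Chen): min(-22, 16, -35) = -35
Mid (Priya): max(-50, -26, -35) = -26
start (Chen): min(41, -26) = -26

-26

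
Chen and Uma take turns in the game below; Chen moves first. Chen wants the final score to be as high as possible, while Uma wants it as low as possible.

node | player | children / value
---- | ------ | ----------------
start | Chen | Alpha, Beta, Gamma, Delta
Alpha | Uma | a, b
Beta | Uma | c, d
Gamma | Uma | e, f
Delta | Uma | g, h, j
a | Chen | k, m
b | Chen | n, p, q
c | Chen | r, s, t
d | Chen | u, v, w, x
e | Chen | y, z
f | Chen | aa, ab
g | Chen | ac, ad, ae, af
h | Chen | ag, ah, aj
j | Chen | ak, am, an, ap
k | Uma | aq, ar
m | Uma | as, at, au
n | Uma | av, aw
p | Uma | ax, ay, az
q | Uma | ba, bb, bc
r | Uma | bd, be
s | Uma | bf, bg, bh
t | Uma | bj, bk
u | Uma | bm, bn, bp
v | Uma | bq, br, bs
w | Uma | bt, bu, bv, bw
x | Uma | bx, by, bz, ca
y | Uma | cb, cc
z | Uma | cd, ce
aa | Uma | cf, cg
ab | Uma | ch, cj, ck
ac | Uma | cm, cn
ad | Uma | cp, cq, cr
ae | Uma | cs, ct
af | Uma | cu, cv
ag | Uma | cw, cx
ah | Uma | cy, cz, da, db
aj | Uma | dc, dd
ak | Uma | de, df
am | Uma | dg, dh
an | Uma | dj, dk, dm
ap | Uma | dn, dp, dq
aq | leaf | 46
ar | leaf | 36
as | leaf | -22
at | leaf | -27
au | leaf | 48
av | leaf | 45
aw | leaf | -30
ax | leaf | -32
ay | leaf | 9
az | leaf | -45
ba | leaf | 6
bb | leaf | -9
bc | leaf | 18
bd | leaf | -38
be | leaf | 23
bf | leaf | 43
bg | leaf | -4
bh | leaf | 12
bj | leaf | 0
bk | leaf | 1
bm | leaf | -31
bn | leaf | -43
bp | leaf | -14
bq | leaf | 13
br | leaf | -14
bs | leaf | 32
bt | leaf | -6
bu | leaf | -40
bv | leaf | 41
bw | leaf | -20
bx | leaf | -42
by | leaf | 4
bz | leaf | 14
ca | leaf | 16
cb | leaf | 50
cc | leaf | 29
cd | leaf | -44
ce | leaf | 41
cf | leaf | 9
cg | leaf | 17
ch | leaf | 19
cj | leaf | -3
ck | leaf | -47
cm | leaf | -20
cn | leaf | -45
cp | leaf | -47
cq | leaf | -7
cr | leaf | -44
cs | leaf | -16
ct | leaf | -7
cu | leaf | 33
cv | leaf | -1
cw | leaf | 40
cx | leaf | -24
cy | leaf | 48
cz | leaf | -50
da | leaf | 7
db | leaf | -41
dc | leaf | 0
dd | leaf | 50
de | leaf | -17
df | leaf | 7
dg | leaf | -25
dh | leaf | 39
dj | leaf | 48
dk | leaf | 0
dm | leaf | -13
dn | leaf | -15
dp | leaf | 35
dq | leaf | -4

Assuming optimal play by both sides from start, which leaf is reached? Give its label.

cf

k (Uma): min(46, 36) = 36
m (Uma): min(-22, -27, 48) = -27
a (Chen): max(36, -27) = 36
n (Uma): min(45, -30) = -30
p (Uma): min(-32, 9, -45) = -45
q (Uma): min(6, -9, 18) = -9
b (Chen): max(-30, -45, -9) = -9
Alpha (Uma): min(36, -9) = -9
r (Uma): min(-38, 23) = -38
s (Uma): min(43, -4, 12) = -4
t (Uma): min(0, 1) = 0
c (Chen): max(-38, -4, 0) = 0
u (Uma): min(-31, -43, -14) = -43
v (Uma): min(13, -14, 32) = -14
w (Uma): min(-6, -40, 41, -20) = -40
x (Uma): min(-42, 4, 14, 16) = -42
d (Chen): max(-43, -14, -40, -42) = -14
Beta (Uma): min(0, -14) = -14
y (Uma): min(50, 29) = 29
z (Uma): min(-44, 41) = -44
e (Chen): max(29, -44) = 29
aa (Uma): min(9, 17) = 9
ab (Uma): min(19, -3, -47) = -47
f (Chen): max(9, -47) = 9
Gamma (Uma): min(29, 9) = 9
ac (Uma): min(-20, -45) = -45
ad (Uma): min(-47, -7, -44) = -47
ae (Uma): min(-16, -7) = -16
af (Uma): min(33, -1) = -1
g (Chen): max(-45, -47, -16, -1) = -1
ag (Uma): min(40, -24) = -24
ah (Uma): min(48, -50, 7, -41) = -50
aj (Uma): min(0, 50) = 0
h (Chen): max(-24, -50, 0) = 0
ak (Uma): min(-17, 7) = -17
am (Uma): min(-25, 39) = -25
an (Uma): min(48, 0, -13) = -13
ap (Uma): min(-15, 35, -4) = -15
j (Chen): max(-17, -25, -13, -15) = -13
Delta (Uma): min(-1, 0, -13) = -13
start (Chen): max(-9, -14, 9, -13) = 9
At start, Chen picks Gamma (highest: 9).
At Gamma, Uma picks f (lowest: 9).
At f, Chen picks aa (highest: 9).
At aa, Uma picks cf (lowest: 9).
Terminal value 9.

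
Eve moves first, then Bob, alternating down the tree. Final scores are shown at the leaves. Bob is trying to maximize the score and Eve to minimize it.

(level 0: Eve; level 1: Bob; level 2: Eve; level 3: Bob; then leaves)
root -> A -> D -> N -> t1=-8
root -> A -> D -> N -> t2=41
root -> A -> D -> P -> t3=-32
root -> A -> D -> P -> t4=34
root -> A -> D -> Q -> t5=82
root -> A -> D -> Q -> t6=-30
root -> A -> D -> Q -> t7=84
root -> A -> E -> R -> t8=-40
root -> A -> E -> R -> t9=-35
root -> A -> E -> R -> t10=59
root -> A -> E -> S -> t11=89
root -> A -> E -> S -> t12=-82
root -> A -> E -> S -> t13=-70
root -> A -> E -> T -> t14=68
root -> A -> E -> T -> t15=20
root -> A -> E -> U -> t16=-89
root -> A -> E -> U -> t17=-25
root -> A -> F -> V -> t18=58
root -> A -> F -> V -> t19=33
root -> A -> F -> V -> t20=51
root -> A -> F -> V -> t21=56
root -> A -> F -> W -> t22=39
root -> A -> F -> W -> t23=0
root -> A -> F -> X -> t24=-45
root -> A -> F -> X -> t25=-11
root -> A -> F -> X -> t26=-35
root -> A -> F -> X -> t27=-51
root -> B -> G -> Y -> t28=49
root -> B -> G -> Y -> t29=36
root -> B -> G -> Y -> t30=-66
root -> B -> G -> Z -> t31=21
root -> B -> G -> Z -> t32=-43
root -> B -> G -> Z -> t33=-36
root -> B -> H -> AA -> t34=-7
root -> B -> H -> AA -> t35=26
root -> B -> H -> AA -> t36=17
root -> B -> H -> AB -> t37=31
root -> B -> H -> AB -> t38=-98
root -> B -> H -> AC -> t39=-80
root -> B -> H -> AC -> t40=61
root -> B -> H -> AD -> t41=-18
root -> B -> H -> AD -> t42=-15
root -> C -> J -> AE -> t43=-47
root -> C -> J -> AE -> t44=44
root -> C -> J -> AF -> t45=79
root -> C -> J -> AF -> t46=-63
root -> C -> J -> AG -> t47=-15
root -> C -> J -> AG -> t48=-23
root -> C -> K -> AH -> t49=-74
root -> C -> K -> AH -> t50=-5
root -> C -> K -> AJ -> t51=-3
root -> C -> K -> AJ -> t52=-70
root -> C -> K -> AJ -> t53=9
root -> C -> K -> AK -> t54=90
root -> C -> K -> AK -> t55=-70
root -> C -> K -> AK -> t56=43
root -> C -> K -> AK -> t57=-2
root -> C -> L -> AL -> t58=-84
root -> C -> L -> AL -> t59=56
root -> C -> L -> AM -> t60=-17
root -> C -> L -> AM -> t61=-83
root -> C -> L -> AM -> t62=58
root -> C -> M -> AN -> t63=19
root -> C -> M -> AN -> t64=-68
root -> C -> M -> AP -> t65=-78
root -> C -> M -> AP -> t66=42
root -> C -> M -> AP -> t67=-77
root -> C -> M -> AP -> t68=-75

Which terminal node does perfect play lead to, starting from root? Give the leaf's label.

N (Bob): max(-8, 41) = 41
P (Bob): max(-32, 34) = 34
Q (Bob): max(82, -30, 84) = 84
D (Eve): min(41, 34, 84) = 34
R (Bob): max(-40, -35, 59) = 59
S (Bob): max(89, -82, -70) = 89
T (Bob): max(68, 20) = 68
U (Bob): max(-89, -25) = -25
E (Eve): min(59, 89, 68, -25) = -25
V (Bob): max(58, 33, 51, 56) = 58
W (Bob): max(39, 0) = 39
X (Bob): max(-45, -11, -35, -51) = -11
F (Eve): min(58, 39, -11) = -11
A (Bob): max(34, -25, -11) = 34
Y (Bob): max(49, 36, -66) = 49
Z (Bob): max(21, -43, -36) = 21
G (Eve): min(49, 21) = 21
AA (Bob): max(-7, 26, 17) = 26
AB (Bob): max(31, -98) = 31
AC (Bob): max(-80, 61) = 61
AD (Bob): max(-18, -15) = -15
H (Eve): min(26, 31, 61, -15) = -15
B (Bob): max(21, -15) = 21
AE (Bob): max(-47, 44) = 44
AF (Bob): max(79, -63) = 79
AG (Bob): max(-15, -23) = -15
J (Eve): min(44, 79, -15) = -15
AH (Bob): max(-74, -5) = -5
AJ (Bob): max(-3, -70, 9) = 9
AK (Bob): max(90, -70, 43, -2) = 90
K (Eve): min(-5, 9, 90) = -5
AL (Bob): max(-84, 56) = 56
AM (Bob): max(-17, -83, 58) = 58
L (Eve): min(56, 58) = 56
AN (Bob): max(19, -68) = 19
AP (Bob): max(-78, 42, -77, -75) = 42
M (Eve): min(19, 42) = 19
C (Bob): max(-15, -5, 56, 19) = 56
root (Eve): min(34, 21, 56) = 21
At root, Eve picks B (lowest: 21).
At B, Bob picks G (highest: 21).
At G, Eve picks Z (lowest: 21).
At Z, Bob picks t31 (highest: 21).
Terminal value 21.

t31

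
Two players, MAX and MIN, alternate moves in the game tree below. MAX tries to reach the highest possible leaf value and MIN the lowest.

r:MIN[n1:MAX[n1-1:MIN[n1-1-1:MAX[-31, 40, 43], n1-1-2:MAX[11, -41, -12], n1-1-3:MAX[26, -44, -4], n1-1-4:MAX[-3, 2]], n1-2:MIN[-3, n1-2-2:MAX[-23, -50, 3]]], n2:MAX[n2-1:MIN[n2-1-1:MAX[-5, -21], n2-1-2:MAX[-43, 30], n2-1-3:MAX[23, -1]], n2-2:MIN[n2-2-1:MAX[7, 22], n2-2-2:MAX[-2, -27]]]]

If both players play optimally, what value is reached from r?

-2

n1-1-1 (MAX): max(-31, 40, 43) = 43
n1-1-2 (MAX): max(11, -41, -12) = 11
n1-1-3 (MAX): max(26, -44, -4) = 26
n1-1-4 (MAX): max(-3, 2) = 2
n1-1 (MIN): min(43, 11, 26, 2) = 2
n1-2-2 (MAX): max(-23, -50, 3) = 3
n1-2 (MIN): min(-3, 3) = -3
n1 (MAX): max(2, -3) = 2
n2-1-1 (MAX): max(-5, -21) = -5
n2-1-2 (MAX): max(-43, 30) = 30
n2-1-3 (MAX): max(23, -1) = 23
n2-1 (MIN): min(-5, 30, 23) = -5
n2-2-1 (MAX): max(7, 22) = 22
n2-2-2 (MAX): max(-2, -27) = -2
n2-2 (MIN): min(22, -2) = -2
n2 (MAX): max(-5, -2) = -2
r (MIN): min(2, -2) = -2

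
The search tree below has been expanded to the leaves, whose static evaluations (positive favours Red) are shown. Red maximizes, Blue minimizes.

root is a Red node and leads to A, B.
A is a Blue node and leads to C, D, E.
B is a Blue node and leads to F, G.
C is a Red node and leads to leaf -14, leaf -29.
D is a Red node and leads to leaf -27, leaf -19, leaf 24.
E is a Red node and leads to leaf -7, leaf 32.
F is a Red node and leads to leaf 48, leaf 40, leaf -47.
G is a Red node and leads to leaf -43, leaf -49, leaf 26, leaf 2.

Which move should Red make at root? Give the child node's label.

C (Red): max(-14, -29) = -14
D (Red): max(-27, -19, 24) = 24
E (Red): max(-7, 32) = 32
A (Blue): min(-14, 24, 32) = -14
F (Red): max(48, 40, -47) = 48
G (Red): max(-43, -49, 26, 2) = 26
B (Blue): min(48, 26) = 26
root (Red): max(-14, 26) = 26
Red at root wants the highest of {A=-14, B=26}, so chooses B.

B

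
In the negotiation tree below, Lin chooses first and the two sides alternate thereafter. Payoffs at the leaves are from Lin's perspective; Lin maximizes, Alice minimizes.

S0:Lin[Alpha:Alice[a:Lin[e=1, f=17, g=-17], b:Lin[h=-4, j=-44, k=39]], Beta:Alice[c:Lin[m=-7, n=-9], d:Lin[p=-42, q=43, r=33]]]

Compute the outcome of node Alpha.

a (Lin): max(1, 17, -17) = 17
b (Lin): max(-4, -44, 39) = 39
Alpha (Alice): min(17, 39) = 17

17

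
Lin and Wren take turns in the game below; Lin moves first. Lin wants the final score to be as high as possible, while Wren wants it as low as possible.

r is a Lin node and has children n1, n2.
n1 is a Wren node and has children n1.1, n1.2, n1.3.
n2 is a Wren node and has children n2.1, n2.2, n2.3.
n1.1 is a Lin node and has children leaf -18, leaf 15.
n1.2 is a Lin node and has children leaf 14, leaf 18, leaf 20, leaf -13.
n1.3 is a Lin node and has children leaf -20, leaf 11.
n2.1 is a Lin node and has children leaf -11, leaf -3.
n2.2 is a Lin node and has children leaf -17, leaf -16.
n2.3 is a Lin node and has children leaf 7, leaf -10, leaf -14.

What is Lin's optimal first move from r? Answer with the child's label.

n1.1 (Lin): max(-18, 15) = 15
n1.2 (Lin): max(14, 18, 20, -13) = 20
n1.3 (Lin): max(-20, 11) = 11
n1 (Wren): min(15, 20, 11) = 11
n2.1 (Lin): max(-11, -3) = -3
n2.2 (Lin): max(-17, -16) = -16
n2.3 (Lin): max(7, -10, -14) = 7
n2 (Wren): min(-3, -16, 7) = -16
r (Lin): max(11, -16) = 11
Lin at r wants the highest of {n1=11, n2=-16}, so chooses n1.

n1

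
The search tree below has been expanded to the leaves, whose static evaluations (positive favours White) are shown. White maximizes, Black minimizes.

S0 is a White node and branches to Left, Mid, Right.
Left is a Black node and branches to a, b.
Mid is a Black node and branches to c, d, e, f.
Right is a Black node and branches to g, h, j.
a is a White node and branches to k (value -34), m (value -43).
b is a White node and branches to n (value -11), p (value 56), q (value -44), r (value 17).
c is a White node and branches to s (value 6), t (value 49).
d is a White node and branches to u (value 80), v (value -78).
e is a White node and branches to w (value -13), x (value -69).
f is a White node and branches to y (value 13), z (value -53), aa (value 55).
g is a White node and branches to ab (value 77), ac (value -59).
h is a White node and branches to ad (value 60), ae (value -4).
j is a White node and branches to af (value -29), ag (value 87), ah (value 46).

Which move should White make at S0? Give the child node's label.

Right

a (White): max(-34, -43) = -34
b (White): max(-11, 56, -44, 17) = 56
Left (Black): min(-34, 56) = -34
c (White): max(6, 49) = 49
d (White): max(80, -78) = 80
e (White): max(-13, -69) = -13
f (White): max(13, -53, 55) = 55
Mid (Black): min(49, 80, -13, 55) = -13
g (White): max(77, -59) = 77
h (White): max(60, -4) = 60
j (White): max(-29, 87, 46) = 87
Right (Black): min(77, 60, 87) = 60
S0 (White): max(-34, -13, 60) = 60
White at S0 wants the highest of {Left=-34, Mid=-13, Right=60}, so chooses Right.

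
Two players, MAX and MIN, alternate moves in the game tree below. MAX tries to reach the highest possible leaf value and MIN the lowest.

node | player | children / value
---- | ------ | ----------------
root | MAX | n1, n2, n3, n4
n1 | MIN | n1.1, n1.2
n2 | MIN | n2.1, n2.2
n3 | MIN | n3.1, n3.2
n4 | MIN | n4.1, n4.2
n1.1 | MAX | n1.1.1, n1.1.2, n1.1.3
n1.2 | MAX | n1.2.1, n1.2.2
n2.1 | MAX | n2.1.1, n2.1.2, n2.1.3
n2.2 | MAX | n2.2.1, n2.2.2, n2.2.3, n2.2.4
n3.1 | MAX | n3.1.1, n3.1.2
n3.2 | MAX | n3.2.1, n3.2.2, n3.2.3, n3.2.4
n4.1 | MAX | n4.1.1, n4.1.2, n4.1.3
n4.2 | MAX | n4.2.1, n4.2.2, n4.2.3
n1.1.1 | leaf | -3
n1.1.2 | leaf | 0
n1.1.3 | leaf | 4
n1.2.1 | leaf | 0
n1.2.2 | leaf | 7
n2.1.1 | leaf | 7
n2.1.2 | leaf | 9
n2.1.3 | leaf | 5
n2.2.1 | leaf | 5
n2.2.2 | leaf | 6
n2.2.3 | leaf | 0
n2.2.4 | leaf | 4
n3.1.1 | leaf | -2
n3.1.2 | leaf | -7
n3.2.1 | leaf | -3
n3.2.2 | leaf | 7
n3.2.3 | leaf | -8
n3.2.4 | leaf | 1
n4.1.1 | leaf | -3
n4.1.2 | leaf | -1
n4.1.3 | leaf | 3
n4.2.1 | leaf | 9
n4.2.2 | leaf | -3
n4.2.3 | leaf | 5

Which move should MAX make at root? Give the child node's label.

n1.1 (MAX): max(-3, 0, 4) = 4
n1.2 (MAX): max(0, 7) = 7
n1 (MIN): min(4, 7) = 4
n2.1 (MAX): max(7, 9, 5) = 9
n2.2 (MAX): max(5, 6, 0, 4) = 6
n2 (MIN): min(9, 6) = 6
n3.1 (MAX): max(-2, -7) = -2
n3.2 (MAX): max(-3, 7, -8, 1) = 7
n3 (MIN): min(-2, 7) = -2
n4.1 (MAX): max(-3, -1, 3) = 3
n4.2 (MAX): max(9, -3, 5) = 9
n4 (MIN): min(3, 9) = 3
root (MAX): max(4, 6, -2, 3) = 6
MAX at root wants the highest of {n1=4, n2=6, n3=-2, n4=3}, so chooses n2.

n2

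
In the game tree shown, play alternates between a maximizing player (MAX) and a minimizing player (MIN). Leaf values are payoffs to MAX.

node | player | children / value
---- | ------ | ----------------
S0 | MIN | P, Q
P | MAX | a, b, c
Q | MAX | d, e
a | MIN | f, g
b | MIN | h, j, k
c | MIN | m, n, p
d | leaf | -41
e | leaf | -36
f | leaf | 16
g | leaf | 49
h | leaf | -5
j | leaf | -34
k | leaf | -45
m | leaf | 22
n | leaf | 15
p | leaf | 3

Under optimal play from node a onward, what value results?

a (MIN): min(16, 49) = 16

16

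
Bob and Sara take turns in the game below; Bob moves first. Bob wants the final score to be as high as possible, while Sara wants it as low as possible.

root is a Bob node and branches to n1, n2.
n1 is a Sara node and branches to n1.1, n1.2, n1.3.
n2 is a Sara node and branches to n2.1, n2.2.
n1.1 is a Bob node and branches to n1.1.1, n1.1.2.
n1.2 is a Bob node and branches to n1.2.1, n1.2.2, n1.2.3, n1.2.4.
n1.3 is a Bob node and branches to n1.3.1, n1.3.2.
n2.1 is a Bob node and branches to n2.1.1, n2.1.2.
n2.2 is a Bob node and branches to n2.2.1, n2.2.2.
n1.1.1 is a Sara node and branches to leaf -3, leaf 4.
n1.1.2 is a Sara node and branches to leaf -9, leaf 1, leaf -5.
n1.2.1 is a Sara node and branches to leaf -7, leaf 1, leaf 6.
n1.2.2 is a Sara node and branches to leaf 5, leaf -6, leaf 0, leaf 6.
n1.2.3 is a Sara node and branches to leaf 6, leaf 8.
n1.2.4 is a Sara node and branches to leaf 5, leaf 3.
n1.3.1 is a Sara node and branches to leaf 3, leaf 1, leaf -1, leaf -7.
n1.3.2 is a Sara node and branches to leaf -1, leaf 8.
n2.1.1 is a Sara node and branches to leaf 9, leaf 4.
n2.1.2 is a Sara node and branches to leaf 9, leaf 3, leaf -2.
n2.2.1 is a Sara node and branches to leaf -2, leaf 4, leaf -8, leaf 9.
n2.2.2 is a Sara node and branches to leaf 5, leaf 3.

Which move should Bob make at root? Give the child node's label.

n1.1.1 (Sara): min(-3, 4) = -3
n1.1.2 (Sara): min(-9, 1, -5) = -9
n1.1 (Bob): max(-3, -9) = -3
n1.2.1 (Sara): min(-7, 1, 6) = -7
n1.2.2 (Sara): min(5, -6, 0, 6) = -6
n1.2.3 (Sara): min(6, 8) = 6
n1.2.4 (Sara): min(5, 3) = 3
n1.2 (Bob): max(-7, -6, 6, 3) = 6
n1.3.1 (Sara): min(3, 1, -1, -7) = -7
n1.3.2 (Sara): min(-1, 8) = -1
n1.3 (Bob): max(-7, -1) = -1
n1 (Sara): min(-3, 6, -1) = -3
n2.1.1 (Sara): min(9, 4) = 4
n2.1.2 (Sara): min(9, 3, -2) = -2
n2.1 (Bob): max(4, -2) = 4
n2.2.1 (Sara): min(-2, 4, -8, 9) = -8
n2.2.2 (Sara): min(5, 3) = 3
n2.2 (Bob): max(-8, 3) = 3
n2 (Sara): min(4, 3) = 3
root (Bob): max(-3, 3) = 3
Bob at root wants the highest of {n1=-3, n2=3}, so chooses n2.

n2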